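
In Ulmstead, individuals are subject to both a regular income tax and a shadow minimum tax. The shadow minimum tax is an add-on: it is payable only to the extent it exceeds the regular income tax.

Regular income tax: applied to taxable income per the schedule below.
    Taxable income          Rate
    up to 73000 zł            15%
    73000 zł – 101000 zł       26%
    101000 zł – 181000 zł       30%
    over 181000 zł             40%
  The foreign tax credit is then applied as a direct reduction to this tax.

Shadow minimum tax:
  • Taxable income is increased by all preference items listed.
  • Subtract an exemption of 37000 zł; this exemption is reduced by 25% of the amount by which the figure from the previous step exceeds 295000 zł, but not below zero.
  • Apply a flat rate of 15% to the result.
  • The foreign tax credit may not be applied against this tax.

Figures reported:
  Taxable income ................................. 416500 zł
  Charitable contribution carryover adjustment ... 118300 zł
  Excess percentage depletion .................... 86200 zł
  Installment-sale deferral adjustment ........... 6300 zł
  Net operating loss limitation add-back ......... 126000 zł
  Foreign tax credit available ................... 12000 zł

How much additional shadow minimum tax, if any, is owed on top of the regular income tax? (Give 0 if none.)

0 zł

Regular income tax:
  73000 zł × 15% = 10950 zł
  28000 zł × 26% = 7280 zł
  80000 zł × 30% = 24000 zł
  235500 zł × 40% = 94200 zł
  → 136430 zł
  Less foreign tax credit 12000 zł → 124430 zł

Shadow minimum tax:
  Adjusted income: 416500 zł + 118300 zł + 86200 zł + 6300 zł + 126000 zł = 753300 zł
  Exemption: 25% × (753300 zł − 295000 zł) = 114575 zł ≥ 37000 zł, so the exemption is fully phased out
  Base: 753300 zł − 0 zł = 753300 zł
  753300 zł × 15% = 112995 zł

112995 zł ≤ 124430 zł, so no add-on is due.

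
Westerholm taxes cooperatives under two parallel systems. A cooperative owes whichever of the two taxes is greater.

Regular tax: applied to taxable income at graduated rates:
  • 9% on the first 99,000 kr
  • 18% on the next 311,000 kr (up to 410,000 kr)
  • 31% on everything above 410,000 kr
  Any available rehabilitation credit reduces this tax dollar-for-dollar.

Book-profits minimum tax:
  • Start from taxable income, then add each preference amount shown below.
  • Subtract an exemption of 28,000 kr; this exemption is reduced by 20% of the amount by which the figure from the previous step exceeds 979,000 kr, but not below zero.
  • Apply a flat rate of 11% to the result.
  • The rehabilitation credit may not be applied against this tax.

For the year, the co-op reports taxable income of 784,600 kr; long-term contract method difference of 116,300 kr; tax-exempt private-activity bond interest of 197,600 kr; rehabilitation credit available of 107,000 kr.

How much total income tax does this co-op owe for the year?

120,384 kr

Book-profits minimum tax:
  Adjusted income: 784,600 kr + 116,300 kr + 197,600 kr = 1,098,500 kr
  Exemption: 28,000 kr − 20% × (1,098,500 kr − 979,000 kr) = 28,000 kr − 23,900 kr = 4,100 kr
  Base: 1,098,500 kr − 4,100 kr = 1,094,400 kr
  1,094,400 kr × 11% = 120,384 kr

Regular tax:
  99,000 kr × 9% = 8,910 kr
  311,000 kr × 18% = 55,980 kr
  374,600 kr × 31% = 116,126 kr
  → 181,016 kr
  Less rehabilitation credit 107,000 kr → 74,016 kr

120,384 kr > 74,016 kr, so the book-profits minimum tax is the binding amount.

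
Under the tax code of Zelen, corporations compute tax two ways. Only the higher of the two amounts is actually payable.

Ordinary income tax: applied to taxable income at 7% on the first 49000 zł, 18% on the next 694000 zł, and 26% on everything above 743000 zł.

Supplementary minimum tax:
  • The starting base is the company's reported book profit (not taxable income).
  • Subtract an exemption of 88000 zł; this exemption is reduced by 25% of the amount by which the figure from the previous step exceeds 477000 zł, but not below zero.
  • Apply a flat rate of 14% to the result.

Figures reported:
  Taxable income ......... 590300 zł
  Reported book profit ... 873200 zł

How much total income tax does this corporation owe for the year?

Supplementary minimum tax:
  Base (reported book profit): 873200 zł
  Exemption: 25% × (873200 zł − 477000 zł) = 99050 zł ≥ 88000 zł, so the exemption is fully phased out
  Base: 873200 zł − 0 zł = 873200 zł
  873200 zł × 14% = 122248 zł

Ordinary income tax:
  49000 zł × 7% = 3430 zł
  541300 zł × 18% = 97434 zł
  → 100864 zł

122248 zł > 100864 zł, so the supplementary minimum tax is the binding amount.

122248 zł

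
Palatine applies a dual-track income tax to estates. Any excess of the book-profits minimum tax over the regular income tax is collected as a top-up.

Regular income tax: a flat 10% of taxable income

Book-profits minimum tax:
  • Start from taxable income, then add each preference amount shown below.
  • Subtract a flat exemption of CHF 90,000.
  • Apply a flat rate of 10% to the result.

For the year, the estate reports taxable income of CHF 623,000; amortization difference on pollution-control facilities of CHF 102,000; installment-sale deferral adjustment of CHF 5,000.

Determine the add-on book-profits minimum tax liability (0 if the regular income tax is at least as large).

CHF 1,700

Regular income tax:
  CHF 623,000 × 10% = CHF 62,300

Book-profits minimum tax:
  Adjusted income: CHF 623,000 + CHF 102,000 + CHF 5,000 = CHF 730,000
  Less exemption CHF 90,000 → base CHF 640,000
  CHF 640,000 × 10% = CHF 64,000

Excess of book-profits minimum tax over regular income tax: CHF 64,000 − CHF 62,300 = CHF 1,700.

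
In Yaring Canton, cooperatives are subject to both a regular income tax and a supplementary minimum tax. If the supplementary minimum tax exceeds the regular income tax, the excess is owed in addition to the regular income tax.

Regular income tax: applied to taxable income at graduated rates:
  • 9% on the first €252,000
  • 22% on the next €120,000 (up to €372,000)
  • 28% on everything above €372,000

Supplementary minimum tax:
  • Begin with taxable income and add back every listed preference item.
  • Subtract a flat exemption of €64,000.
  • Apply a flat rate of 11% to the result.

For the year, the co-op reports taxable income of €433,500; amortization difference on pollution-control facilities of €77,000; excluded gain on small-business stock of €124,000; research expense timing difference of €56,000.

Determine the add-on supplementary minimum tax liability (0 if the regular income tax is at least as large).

Supplementary minimum tax:
  Adjusted income: €433,500 + €77,000 + €124,000 + €56,000 = €690,500
  Less exemption €64,000 → base €626,500
  €626,500 × 11% = €68,915

Regular income tax:
  €252,000 × 9% = €22,680
  €120,000 × 22% = €26,400
  €61,500 × 28% = €17,220
  → €66,300

Excess of supplementary minimum tax over regular income tax: €68,915 − €66,300 = €2,615.

€2,615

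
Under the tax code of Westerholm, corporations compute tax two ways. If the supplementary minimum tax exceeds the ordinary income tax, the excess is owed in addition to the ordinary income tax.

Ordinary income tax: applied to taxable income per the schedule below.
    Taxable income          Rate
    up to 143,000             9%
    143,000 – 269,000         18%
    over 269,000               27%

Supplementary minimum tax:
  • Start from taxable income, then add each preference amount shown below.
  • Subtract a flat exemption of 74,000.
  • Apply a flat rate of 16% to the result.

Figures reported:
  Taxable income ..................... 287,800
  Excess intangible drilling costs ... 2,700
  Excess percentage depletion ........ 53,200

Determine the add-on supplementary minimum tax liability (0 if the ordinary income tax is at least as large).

2,526

Ordinary income tax:
  143,000 × 9% = 12,870
  126,000 × 18% = 22,680
  18,800 × 27% = 5,076
  → 40,626

Supplementary minimum tax:
  Adjusted income: 287,800 + 2,700 + 53,200 = 343,700
  Less exemption 74,000 → base 269,700
  269,700 × 16% = 43,152

Excess of supplementary minimum tax over ordinary income tax: 43,152 − 40,626 = 2,526.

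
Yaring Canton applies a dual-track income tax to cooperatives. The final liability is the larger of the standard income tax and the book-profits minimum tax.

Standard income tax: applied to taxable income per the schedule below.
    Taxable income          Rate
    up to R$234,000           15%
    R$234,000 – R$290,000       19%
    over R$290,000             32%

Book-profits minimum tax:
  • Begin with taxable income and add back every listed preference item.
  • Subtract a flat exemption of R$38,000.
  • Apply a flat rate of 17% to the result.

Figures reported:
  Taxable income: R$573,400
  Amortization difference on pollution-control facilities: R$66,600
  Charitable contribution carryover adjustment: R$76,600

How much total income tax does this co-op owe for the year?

Book-profits minimum tax:
  Adjusted income: R$573,400 + R$66,600 + R$76,600 = R$716,600
  Less exemption R$38,000 → base R$678,600
  R$678,600 × 17% = R$115,362

Standard income tax:
  R$234,000 × 15% = R$35,100
  R$56,000 × 19% = R$10,640
  R$283,400 × 32% = R$90,688
  → R$136,428

R$136,428 > R$115,362, so the standard income tax governs.

R$136,428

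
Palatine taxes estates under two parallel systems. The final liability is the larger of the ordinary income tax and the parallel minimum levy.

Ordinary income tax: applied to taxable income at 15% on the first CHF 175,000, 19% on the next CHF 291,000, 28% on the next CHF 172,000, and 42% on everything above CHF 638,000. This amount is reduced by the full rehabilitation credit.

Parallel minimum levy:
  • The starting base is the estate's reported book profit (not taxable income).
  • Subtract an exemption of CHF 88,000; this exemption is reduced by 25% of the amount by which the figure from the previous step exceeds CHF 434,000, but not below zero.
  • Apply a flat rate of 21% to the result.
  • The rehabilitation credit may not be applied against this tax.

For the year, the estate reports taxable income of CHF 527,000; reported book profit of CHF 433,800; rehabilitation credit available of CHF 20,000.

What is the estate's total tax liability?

CHF 78,620

Parallel minimum levy:
  Base (reported book profit): CHF 433,800
  Exemption: CHF 433,800 ≤ CHF 434,000, so full CHF 88,000 applies
  Base: CHF 433,800 − CHF 88,000 = CHF 345,800
  CHF 345,800 × 21% = CHF 72,618

Ordinary income tax:
  CHF 175,000 × 15% = CHF 26,250
  CHF 291,000 × 19% = CHF 55,290
  CHF 61,000 × 28% = CHF 17,080
  → CHF 98,620
  Less rehabilitation credit CHF 20,000 → CHF 78,620

CHF 78,620 > CHF 72,618, so the ordinary income tax governs.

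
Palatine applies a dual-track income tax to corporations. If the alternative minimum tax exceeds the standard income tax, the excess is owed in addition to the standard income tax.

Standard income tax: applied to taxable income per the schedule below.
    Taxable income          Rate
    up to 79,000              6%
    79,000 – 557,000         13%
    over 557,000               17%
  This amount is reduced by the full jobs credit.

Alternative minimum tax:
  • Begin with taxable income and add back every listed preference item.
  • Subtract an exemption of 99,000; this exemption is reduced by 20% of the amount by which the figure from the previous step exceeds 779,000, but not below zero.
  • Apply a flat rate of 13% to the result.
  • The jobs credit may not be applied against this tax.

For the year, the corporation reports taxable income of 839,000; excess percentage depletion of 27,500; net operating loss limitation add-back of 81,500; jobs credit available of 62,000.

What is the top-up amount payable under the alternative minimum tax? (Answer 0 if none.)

Alternative minimum tax:
  Adjusted income: 839,000 + 27,500 + 81,500 = 948,000
  Exemption: 99,000 − 20% × (948,000 − 779,000) = 99,000 − 33,800 = 65,200
  Base: 948,000 − 65,200 = 882,800
  882,800 × 13% = 114,764

Standard income tax:
  79,000 × 6% = 4,740
  478,000 × 13% = 62,140
  282,000 × 17% = 47,940
  → 114,820
  Less jobs credit 62,000 → 52,820

Excess of alternative minimum tax over standard income tax: 114,764 − 52,820 = 61,944.

61,944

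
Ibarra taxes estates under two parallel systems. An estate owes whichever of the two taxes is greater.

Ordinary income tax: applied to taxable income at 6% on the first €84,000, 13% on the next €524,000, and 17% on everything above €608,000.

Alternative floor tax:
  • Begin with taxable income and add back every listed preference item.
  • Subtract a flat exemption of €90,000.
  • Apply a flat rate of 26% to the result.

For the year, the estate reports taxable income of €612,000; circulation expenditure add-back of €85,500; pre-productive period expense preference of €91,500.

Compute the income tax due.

Alternative floor tax:
  Adjusted income: €612,000 + €85,500 + €91,500 = €789,000
  Less exemption €90,000 → base €699,000
  €699,000 × 26% = €181,740

Ordinary income tax:
  €84,000 × 6% = €5,040
  €524,000 × 13% = €68,120
  €4,000 × 17% = €680
  → €73,840

€181,740 > €73,840, so the alternative floor tax is the binding amount.

€181,740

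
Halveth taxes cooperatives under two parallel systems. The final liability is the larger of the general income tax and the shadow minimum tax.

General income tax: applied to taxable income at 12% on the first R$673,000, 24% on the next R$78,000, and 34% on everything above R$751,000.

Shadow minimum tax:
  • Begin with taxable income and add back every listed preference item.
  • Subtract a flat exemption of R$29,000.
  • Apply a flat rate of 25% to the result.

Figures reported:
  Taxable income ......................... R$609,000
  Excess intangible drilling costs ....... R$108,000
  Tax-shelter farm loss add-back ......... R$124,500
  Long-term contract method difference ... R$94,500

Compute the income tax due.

General income tax:
  R$609,000 × 12% = R$73,080

Shadow minimum tax:
  Adjusted income: R$609,000 + R$108,000 + R$124,500 + R$94,500 = R$936,000
  Less exemption R$29,000 → base R$907,000
  R$907,000 × 25% = R$226,750

R$226,750 > R$73,080, so the shadow minimum tax is the binding amount.

R$226,750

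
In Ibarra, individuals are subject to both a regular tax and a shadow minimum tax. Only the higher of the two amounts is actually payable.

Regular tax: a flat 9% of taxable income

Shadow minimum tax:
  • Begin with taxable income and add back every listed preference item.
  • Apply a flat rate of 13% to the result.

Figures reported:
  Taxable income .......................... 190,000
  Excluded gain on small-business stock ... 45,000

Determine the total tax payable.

Regular tax:
  190,000 × 9% = 17,100

Shadow minimum tax:
  Adjusted income: 190,000 + 45,000 = 235,000
  235,000 × 13% = 30,550

30,550 > 17,100, so the shadow minimum tax is the binding amount.

30,550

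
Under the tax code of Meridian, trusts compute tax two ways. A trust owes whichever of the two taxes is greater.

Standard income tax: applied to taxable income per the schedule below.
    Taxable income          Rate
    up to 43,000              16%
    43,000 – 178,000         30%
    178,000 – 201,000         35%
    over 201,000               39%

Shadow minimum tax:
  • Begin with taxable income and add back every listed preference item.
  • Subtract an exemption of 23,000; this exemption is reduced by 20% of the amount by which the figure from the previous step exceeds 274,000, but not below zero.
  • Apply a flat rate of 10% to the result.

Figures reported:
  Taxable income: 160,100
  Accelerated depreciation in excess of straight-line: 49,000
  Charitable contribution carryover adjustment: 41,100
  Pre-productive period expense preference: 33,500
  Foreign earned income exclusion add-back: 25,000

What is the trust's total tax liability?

Shadow minimum tax:
  Adjusted income: 160,100 + 49,000 + 41,100 + 33,500 + 25,000 = 308,700
  Exemption: 23,000 − 20% × (308,700 − 274,000) = 23,000 − 6,940 = 16,060
  Base: 308,700 − 16,060 = 292,640
  292,640 × 10% = 29,264

Standard income tax:
  43,000 × 16% = 6,880
  117,100 × 30% = 35,130
  → 42,010

42,010 > 29,264, so the standard income tax governs.

42,010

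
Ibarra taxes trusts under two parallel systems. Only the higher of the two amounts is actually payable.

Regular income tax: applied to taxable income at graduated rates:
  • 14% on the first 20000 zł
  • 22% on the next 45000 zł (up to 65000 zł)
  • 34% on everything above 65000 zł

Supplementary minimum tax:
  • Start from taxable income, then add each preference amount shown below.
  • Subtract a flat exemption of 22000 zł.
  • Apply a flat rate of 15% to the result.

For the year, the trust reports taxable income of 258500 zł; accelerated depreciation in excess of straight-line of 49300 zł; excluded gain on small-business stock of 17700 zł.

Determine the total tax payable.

Supplementary minimum tax:
  Adjusted income: 258500 zł + 49300 zł + 17700 zł = 325500 zł
  Less exemption 22000 zł → base 303500 zł
  303500 zł × 15% = 45525 zł

Regular income tax:
  20000 zł × 14% = 2800 zł
  45000 zł × 22% = 9900 zł
  193500 zł × 34% = 65790 zł
  → 78490 zł

78490 zł > 45525 zł, so the regular income tax governs.

78490 zł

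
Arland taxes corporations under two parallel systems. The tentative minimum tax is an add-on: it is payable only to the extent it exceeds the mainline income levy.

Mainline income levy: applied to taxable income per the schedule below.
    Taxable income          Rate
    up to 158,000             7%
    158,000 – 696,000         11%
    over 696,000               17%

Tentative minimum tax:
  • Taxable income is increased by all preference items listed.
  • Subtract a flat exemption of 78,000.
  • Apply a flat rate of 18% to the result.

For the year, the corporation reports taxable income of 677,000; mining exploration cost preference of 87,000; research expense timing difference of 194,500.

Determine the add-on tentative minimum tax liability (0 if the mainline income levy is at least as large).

90,340

Tentative minimum tax:
  Adjusted income: 677,000 + 87,000 + 194,500 = 958,500
  Less exemption 78,000 → base 880,500
  880,500 × 18% = 158,490

Mainline income levy:
  158,000 × 7% = 11,060
  519,000 × 11% = 57,090
  → 68,150

Excess of tentative minimum tax over mainline income levy: 158,490 − 68,150 = 90,340.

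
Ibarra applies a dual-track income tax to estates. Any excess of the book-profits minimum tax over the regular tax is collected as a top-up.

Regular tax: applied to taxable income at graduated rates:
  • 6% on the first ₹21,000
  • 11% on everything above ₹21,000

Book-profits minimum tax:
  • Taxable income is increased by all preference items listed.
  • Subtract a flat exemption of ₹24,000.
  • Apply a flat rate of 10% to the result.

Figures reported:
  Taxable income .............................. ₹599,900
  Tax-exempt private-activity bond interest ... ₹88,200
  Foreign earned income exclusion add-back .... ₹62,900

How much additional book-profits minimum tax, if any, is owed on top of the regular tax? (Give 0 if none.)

Regular tax:
  ₹21,000 × 6% = ₹1,260
  ₹578,900 × 11% = ₹63,679
  → ₹64,939

Book-profits minimum tax:
  Adjusted income: ₹599,900 + ₹88,200 + ₹62,900 = ₹751,000
  Less exemption ₹24,000 → base ₹727,000
  ₹727,000 × 10% = ₹72,700

Excess of book-profits minimum tax over regular tax: ₹72,700 − ₹64,939 = ₹7,761.

₹7,761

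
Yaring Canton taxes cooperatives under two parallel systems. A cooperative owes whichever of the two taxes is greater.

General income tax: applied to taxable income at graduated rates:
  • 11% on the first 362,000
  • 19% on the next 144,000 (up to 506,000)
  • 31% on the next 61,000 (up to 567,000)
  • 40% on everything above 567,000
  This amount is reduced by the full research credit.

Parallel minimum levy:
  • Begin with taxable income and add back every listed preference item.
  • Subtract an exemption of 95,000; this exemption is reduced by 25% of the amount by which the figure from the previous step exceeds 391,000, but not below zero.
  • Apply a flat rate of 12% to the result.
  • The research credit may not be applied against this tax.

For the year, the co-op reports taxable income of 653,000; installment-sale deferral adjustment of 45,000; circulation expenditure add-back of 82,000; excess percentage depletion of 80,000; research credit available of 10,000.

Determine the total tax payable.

General income tax:
  362,000 × 11% = 39,820
  144,000 × 19% = 27,360
  61,000 × 31% = 18,910
  86,000 × 40% = 34,400
  → 120,490
  Less research credit 10,000 → 110,490

Parallel minimum levy:
  Adjusted income: 653,000 + 45,000 + 82,000 + 80,000 = 860,000
  Exemption: 25% × (860,000 − 391,000) = 117,250 ≥ 95,000, so the exemption is fully phased out
  Base: 860,000 − 0 = 860,000
  860,000 × 12% = 103,200

110,490 > 103,200, so the general income tax governs.

110,490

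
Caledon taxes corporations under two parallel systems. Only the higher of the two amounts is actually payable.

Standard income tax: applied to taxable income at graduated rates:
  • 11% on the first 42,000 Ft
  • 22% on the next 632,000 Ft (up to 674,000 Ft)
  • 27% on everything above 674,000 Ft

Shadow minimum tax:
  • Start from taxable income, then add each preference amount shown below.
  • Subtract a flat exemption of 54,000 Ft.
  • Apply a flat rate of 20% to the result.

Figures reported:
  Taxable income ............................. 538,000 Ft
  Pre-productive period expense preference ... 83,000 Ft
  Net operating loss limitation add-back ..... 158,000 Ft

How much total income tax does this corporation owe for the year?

145,000 Ft

Shadow minimum tax:
  Adjusted income: 538,000 Ft + 83,000 Ft + 158,000 Ft = 779,000 Ft
  Less exemption 54,000 Ft → base 725,000 Ft
  725,000 Ft × 20% = 145,000 Ft

Standard income tax:
  42,000 Ft × 11% = 4,620 Ft
  496,000 Ft × 22% = 109,120 Ft
  → 113,740 Ft

145,000 Ft > 113,740 Ft, so the shadow minimum tax is the binding amount.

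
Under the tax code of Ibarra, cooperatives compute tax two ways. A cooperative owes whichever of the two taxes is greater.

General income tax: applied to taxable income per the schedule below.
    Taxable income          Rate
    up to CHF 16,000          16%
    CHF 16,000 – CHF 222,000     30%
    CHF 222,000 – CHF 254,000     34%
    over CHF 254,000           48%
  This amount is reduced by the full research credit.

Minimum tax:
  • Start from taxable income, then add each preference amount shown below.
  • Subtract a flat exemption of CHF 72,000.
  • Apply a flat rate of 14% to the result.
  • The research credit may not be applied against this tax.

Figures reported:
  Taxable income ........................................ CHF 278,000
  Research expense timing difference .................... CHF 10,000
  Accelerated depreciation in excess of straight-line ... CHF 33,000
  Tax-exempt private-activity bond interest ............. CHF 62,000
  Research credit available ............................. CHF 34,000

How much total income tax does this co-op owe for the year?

CHF 52,760

General income tax:
  CHF 16,000 × 16% = CHF 2,560
  CHF 206,000 × 30% = CHF 61,800
  CHF 32,000 × 34% = CHF 10,880
  CHF 24,000 × 48% = CHF 11,520
  → CHF 86,760
  Less research credit CHF 34,000 → CHF 52,760

Minimum tax:
  Adjusted income: CHF 278,000 + CHF 10,000 + CHF 33,000 + CHF 62,000 = CHF 383,000
  Less exemption CHF 72,000 → base CHF 311,000
  CHF 311,000 × 14% = CHF 43,540

CHF 52,760 > CHF 43,540, so the general income tax governs.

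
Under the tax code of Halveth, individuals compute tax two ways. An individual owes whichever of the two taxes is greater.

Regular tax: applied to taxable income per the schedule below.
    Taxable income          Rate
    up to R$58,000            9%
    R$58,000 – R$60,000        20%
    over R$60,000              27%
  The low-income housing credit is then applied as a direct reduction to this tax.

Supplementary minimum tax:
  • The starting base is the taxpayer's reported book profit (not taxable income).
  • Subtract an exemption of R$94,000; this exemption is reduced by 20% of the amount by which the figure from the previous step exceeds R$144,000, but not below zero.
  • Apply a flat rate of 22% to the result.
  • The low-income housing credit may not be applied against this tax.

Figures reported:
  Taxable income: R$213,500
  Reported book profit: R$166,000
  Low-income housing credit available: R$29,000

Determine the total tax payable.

R$18,065

Supplementary minimum tax:
  Base (reported book profit): R$166,000
  Exemption: R$94,000 − 20% × (R$166,000 − R$144,000) = R$94,000 − R$4,400 = R$89,600
  Base: R$166,000 − R$89,600 = R$76,400
  R$76,400 × 22% = R$16,808

Regular tax:
  R$58,000 × 9% = R$5,220
  R$2,000 × 20% = R$400
  R$153,500 × 27% = R$41,445
  → R$47,065
  Less low-income housing credit R$29,000 → R$18,065

R$18,065 > R$16,808, so the regular tax governs.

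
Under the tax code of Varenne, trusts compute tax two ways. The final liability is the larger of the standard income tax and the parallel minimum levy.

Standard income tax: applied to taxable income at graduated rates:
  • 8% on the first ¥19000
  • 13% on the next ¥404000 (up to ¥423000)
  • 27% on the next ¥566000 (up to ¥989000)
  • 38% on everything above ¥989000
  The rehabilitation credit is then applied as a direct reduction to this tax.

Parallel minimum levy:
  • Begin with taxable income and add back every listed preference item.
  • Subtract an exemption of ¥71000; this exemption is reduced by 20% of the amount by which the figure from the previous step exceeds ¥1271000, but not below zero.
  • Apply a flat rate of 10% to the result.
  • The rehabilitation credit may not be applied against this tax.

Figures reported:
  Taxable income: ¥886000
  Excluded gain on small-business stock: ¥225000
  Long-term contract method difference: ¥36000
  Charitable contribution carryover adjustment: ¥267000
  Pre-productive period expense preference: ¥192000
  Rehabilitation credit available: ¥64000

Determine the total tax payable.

Standard income tax:
  ¥19000 × 8% = ¥1520
  ¥404000 × 13% = ¥52520
  ¥463000 × 27% = ¥125010
  → ¥179050
  Less rehabilitation credit ¥64000 → ¥115050

Parallel minimum levy:
  Adjusted income: ¥886000 + ¥225000 + ¥36000 + ¥267000 + ¥192000 = ¥1606000
  Exemption: ¥71000 − 20% × (¥1606000 − ¥1271000) = ¥71000 − ¥67000 = ¥4000
  Base: ¥1606000 − ¥4000 = ¥1602000
  ¥1602000 × 10% = ¥160200

¥160200 > ¥115050, so the parallel minimum levy is the binding amount.

¥160200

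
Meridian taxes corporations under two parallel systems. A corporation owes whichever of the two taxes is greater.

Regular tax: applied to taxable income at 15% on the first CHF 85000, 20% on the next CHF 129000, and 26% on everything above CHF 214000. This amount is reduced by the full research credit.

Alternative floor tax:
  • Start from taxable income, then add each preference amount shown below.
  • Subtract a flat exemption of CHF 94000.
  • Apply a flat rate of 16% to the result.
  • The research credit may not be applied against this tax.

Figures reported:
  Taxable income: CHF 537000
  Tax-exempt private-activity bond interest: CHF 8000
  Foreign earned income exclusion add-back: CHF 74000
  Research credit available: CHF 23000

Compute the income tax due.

Alternative floor tax:
  Adjusted income: CHF 537000 + CHF 8000 + CHF 74000 = CHF 619000
  Less exemption CHF 94000 → base CHF 525000
  CHF 525000 × 16% = CHF 84000

Regular tax:
  CHF 85000 × 15% = CHF 12750
  CHF 129000 × 20% = CHF 25800
  CHF 323000 × 26% = CHF 83980
  → CHF 122530
  Less research credit CHF 23000 → CHF 99530

CHF 99530 > CHF 84000, so the regular tax governs.

CHF 99530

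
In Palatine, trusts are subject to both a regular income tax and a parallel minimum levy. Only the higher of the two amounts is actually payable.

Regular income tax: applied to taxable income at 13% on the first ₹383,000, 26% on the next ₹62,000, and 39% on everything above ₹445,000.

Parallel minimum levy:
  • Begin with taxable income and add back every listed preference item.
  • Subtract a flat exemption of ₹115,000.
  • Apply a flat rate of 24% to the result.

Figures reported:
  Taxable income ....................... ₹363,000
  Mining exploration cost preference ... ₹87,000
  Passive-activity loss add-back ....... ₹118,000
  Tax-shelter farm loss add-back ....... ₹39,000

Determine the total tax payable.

Parallel minimum levy:
  Adjusted income: ₹363,000 + ₹87,000 + ₹118,000 + ₹39,000 = ₹607,000
  Less exemption ₹115,000 → base ₹492,000
  ₹492,000 × 24% = ₹118,080

Regular income tax:
  ₹363,000 × 13% = ₹47,190

₹118,080 > ₹47,190, so the parallel minimum levy is the binding amount.

₹118,080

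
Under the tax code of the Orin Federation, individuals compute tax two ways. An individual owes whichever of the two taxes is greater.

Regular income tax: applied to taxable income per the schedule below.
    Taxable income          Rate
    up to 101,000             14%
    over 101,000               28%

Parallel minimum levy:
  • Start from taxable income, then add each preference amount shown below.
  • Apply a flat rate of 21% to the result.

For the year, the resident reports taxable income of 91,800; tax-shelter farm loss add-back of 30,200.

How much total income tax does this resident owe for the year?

25,620

Regular income tax:
  91,800 × 14% = 12,852

Parallel minimum levy:
  Adjusted income: 91,800 + 30,200 = 122,000
  122,000 × 21% = 25,620

25,620 > 12,852, so the parallel minimum levy is the binding amount.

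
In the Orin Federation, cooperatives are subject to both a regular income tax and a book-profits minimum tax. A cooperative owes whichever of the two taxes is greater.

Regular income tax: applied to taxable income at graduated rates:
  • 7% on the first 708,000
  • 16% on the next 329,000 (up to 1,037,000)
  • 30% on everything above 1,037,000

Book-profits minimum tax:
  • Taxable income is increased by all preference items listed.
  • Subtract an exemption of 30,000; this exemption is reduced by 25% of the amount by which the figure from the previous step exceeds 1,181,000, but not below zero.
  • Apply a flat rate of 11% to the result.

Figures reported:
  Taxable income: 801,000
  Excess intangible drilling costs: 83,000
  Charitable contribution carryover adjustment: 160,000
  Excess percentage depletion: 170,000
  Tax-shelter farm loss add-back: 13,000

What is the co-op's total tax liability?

132,935

Book-profits minimum tax:
  Adjusted income: 801,000 + 83,000 + 160,000 + 170,000 + 13,000 = 1,227,000
  Exemption: 30,000 − 25% × (1,227,000 − 1,181,000) = 30,000 − 11,500 = 18,500
  Base: 1,227,000 − 18,500 = 1,208,500
  1,208,500 × 11% = 132,935

Regular income tax:
  708,000 × 7% = 49,560
  93,000 × 16% = 14,880
  → 64,440

132,935 > 64,440, so the book-profits minimum tax is the binding amount.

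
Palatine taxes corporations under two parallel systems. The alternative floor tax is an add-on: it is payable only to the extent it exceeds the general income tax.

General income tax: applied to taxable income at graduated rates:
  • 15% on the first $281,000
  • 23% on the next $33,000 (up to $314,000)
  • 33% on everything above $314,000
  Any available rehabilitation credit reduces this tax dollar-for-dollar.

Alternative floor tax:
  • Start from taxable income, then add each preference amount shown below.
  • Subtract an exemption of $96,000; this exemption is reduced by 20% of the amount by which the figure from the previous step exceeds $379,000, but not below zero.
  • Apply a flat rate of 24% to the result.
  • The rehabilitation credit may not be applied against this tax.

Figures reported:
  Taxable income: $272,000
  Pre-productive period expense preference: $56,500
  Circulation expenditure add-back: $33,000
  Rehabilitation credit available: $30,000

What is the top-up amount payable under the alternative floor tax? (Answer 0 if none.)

General income tax:
  $272,000 × 15% = $40,800
  Less rehabilitation credit $30,000 → $10,800

Alternative floor tax:
  Adjusted income: $272,000 + $56,500 + $33,000 = $361,500
  Exemption: $361,500 ≤ $379,000, so full $96,000 applies
  Base: $361,500 − $96,000 = $265,500
  $265,500 × 24% = $63,720

Excess of alternative floor tax over general income tax: $63,720 − $10,800 = $52,920.

$52,920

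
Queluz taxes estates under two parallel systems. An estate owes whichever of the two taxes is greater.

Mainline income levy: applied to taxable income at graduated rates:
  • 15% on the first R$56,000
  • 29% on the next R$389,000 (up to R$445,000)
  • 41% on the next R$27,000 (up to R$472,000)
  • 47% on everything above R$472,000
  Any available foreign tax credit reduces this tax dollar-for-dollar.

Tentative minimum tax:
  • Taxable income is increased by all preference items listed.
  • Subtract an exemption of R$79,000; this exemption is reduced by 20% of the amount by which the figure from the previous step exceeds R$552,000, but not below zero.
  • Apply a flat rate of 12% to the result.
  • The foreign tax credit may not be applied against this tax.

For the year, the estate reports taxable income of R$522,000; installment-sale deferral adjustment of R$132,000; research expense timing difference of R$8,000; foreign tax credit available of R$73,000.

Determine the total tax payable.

Tentative minimum tax:
  Adjusted income: R$522,000 + R$132,000 + R$8,000 = R$662,000
  Exemption: R$79,000 − 20% × (R$662,000 − R$552,000) = R$79,000 − R$22,000 = R$57,000
  Base: R$662,000 − R$57,000 = R$605,000
  R$605,000 × 12% = R$72,600

Mainline income levy:
  R$56,000 × 15% = R$8,400
  R$389,000 × 29% = R$112,810
  R$27,000 × 41% = R$11,070
  R$50,000 × 47% = R$23,500
  → R$155,780
  Less foreign tax credit R$73,000 → R$82,780

R$82,780 > R$72,600, so the mainline income levy governs.

R$82,780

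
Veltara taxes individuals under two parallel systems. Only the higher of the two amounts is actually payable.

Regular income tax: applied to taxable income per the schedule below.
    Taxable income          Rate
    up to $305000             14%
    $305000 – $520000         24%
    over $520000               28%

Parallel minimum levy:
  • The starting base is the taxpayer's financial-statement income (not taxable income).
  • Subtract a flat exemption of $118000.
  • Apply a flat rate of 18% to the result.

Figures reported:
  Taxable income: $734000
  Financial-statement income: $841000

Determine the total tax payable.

Parallel minimum levy:
  Base (financial-statement income): $841000
  Less exemption $118000 → base $723000
  $723000 × 18% = $130140

Regular income tax:
  $305000 × 14% = $42700
  $215000 × 24% = $51600
  $214000 × 28% = $59920
  → $154220

$154220 > $130140, so the regular income tax governs.

$154220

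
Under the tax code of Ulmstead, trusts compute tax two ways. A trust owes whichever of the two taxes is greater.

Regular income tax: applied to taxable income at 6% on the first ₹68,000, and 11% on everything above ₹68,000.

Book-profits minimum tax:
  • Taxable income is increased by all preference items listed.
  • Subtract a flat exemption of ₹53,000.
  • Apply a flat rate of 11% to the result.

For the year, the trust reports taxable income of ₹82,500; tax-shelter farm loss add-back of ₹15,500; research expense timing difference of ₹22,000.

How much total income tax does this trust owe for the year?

Regular income tax:
  ₹68,000 × 6% = ₹4,080
  ₹14,500 × 11% = ₹1,595
  → ₹5,675

Book-profits minimum tax:
  Adjusted income: ₹82,500 + ₹15,500 + ₹22,000 = ₹120,000
  Less exemption ₹53,000 → base ₹67,000
  ₹67,000 × 11% = ₹7,370

₹7,370 > ₹5,675, so the book-profits minimum tax is the binding amount.

₹7,370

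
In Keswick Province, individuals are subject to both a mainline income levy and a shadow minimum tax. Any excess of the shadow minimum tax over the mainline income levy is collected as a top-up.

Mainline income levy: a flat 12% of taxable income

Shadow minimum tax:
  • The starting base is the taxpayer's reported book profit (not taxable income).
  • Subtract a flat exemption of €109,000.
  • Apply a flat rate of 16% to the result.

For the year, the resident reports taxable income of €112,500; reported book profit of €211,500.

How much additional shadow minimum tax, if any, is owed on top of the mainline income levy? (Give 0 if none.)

Mainline income levy:
  €112,500 × 12% = €13,500

Shadow minimum tax:
  Base (reported book profit): €211,500
  Less exemption €109,000 → base €102,500
  €102,500 × 16% = €16,400

Excess of shadow minimum tax over mainline income levy: €16,400 − €13,500 = €2,900.

€2,900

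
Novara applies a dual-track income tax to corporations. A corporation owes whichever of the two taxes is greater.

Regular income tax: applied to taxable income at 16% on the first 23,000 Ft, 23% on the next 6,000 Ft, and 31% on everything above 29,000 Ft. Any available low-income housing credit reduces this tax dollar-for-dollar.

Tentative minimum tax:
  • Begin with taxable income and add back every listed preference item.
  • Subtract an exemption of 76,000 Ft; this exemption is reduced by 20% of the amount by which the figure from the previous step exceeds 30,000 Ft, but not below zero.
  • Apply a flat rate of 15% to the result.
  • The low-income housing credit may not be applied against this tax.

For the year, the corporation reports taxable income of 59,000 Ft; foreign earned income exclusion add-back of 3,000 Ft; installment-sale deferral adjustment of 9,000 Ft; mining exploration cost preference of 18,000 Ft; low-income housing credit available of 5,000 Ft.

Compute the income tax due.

Regular income tax:
  23,000 Ft × 16% = 3,680 Ft
  6,000 Ft × 23% = 1,380 Ft
  30,000 Ft × 31% = 9,300 Ft
  → 14,360 Ft
  Less low-income housing credit 5,000 Ft → 9,360 Ft

Tentative minimum tax:
  Adjusted income: 59,000 Ft + 3,000 Ft + 9,000 Ft + 18,000 Ft = 89,000 Ft
  Exemption: 76,000 Ft − 20% × (89,000 Ft − 30,000 Ft) = 76,000 Ft − 11,800 Ft = 64,200 Ft
  Base: 89,000 Ft − 64,200 Ft = 24,800 Ft
  24,800 Ft × 15% = 3,720 Ft

9,360 Ft > 3,720 Ft, so the regular income tax governs.

9,360 Ft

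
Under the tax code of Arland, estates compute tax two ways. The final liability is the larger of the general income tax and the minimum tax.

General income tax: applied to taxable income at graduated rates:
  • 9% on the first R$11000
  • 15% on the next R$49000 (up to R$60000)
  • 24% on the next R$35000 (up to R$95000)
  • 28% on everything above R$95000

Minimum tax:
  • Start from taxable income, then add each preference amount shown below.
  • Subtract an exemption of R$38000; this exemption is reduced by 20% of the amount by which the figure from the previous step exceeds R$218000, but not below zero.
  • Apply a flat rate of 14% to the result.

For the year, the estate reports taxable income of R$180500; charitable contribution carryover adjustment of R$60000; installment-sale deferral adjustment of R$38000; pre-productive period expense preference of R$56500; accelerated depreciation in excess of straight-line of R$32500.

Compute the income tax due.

General income tax:
  R$11000 × 9% = R$990
  R$49000 × 15% = R$7350
  R$35000 × 24% = R$8400
  R$85500 × 28% = R$23940
  → R$40680

Minimum tax:
  Adjusted income: R$180500 + R$60000 + R$38000 + R$56500 + R$32500 = R$367500
  Exemption: R$38000 − 20% × (R$367500 − R$218000) = R$38000 − R$29900 = R$8100
  Base: R$367500 − R$8100 = R$359400
  R$359400 × 14% = R$50316

R$50316 > R$40680, so the minimum tax is the binding amount.

R$50316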